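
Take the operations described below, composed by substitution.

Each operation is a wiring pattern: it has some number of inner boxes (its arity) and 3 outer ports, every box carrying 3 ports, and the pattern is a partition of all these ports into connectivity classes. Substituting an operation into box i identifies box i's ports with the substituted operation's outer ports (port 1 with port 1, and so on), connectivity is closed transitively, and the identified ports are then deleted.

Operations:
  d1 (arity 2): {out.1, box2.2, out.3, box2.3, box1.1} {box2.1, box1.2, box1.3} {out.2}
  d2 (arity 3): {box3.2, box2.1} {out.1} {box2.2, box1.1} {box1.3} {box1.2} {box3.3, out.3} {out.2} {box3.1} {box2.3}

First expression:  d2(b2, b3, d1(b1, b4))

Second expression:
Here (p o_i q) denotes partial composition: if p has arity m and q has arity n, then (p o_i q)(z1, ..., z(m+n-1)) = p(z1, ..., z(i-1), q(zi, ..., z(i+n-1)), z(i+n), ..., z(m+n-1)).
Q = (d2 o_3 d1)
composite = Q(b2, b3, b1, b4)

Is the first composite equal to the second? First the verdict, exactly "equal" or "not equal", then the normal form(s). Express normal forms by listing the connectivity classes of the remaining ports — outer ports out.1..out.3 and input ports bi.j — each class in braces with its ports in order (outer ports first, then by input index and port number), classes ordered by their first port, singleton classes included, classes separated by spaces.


Reducing the first expression gives {out.1} {out.2} {out.3, b1.1, b4.2, b4.3} {b1.2, b1.3, b4.1} {b2.1, b3.2} {b2.2} {b2.3} {b3.1} {b3.3}
Reducing the second expression gives {out.1} {out.2} {out.3, b1.1, b4.2, b4.3} {b1.2, b1.3, b4.1} {b2.1, b3.2} {b2.2} {b2.3} {b3.1} {b3.3}
One common form — equal.

equal; the common form is {out.1} {out.2} {out.3, b1.1, b4.2, b4.3} {b1.2, b1.3, b4.1} {b2.1, b3.2} {b2.2} {b2.3} {b3.1} {b3.3}


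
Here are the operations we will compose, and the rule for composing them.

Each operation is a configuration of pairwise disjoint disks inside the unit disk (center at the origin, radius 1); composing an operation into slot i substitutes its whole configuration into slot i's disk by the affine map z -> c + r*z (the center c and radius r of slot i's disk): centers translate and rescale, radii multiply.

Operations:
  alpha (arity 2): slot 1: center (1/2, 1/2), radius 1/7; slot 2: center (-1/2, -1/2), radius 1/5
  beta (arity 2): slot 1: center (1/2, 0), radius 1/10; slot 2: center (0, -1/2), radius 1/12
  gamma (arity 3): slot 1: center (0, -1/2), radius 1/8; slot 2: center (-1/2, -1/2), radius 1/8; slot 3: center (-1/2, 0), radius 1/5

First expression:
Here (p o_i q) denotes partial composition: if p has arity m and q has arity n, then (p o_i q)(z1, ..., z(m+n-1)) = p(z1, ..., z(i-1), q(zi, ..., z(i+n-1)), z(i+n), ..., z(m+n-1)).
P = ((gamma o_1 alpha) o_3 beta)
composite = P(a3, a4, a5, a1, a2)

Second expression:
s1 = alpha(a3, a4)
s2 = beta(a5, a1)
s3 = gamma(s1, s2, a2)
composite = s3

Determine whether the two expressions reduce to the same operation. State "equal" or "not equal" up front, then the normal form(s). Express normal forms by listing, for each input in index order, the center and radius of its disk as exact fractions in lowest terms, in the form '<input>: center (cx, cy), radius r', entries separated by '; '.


equal: each reduces to a1: center (-1/2, -9/16), radius 1/96; a2: center (-1/2, 0), radius 1/5; a3: center (1/16, -7/16), radius 1/56; a4: center (-1/16, -9/16), radius 1/40; a5: center (-7/16, -1/2), radius 1/80


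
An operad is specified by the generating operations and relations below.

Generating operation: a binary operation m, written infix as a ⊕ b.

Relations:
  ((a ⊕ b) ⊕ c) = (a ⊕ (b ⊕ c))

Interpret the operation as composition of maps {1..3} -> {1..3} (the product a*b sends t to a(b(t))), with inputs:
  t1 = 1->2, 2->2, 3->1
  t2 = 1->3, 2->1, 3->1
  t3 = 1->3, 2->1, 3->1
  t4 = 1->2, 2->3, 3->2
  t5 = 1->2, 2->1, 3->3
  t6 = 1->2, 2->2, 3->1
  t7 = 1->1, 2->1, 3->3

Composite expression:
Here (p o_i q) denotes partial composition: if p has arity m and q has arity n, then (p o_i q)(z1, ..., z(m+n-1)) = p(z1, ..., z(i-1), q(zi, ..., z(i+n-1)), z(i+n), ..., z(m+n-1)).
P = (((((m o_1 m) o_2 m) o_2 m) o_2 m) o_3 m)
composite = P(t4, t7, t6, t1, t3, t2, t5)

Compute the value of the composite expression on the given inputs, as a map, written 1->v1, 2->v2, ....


(t6 ⊕ t1) = 1->2, 2->2, 3->2
(t7 ⊕ (t6 ⊕ t1)) = 1->1, 2->1, 3->1
((t7 ⊕ (t6 ⊕ t1)) ⊕ t3) = 1->1, 2->1, 3->1
(((t7 ⊕ (t6 ⊕ t1)) ⊕ t3) ⊕ t2) = 1->1, 2->1, 3->1
(t4 ⊕ (((t7 ⊕ (t6 ⊕ t1)) ⊕ t3) ⊕ t2)) = 1->2, 2->2, 3->2
((t4 ⊕ (((t7 ⊕ (t6 ⊕ t1)) ⊕ t3) ⊕ t2)) ⊕ t5) = 1->2, 2->2, 3->2

1->2, 2->2, 3->2


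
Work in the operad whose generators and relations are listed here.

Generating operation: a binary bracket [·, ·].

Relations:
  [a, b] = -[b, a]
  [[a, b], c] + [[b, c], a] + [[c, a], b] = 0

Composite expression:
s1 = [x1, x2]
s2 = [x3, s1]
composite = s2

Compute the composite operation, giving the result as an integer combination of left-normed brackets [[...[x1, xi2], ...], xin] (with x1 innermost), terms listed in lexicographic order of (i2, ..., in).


-[[x1, x2], x3]


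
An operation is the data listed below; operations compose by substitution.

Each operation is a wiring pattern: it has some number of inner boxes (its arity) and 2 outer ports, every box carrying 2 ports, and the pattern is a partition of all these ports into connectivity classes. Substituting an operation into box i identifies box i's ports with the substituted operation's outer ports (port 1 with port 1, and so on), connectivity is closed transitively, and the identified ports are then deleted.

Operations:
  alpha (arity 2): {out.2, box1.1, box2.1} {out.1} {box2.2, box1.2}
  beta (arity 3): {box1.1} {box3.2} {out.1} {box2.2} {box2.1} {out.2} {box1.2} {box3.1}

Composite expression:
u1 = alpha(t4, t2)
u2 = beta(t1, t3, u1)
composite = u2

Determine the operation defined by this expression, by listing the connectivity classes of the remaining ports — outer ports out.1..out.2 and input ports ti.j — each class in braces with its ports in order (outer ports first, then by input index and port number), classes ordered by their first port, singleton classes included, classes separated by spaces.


Two ports join when wires chain via beta-identified ports.
the subtree at alpha composes to {out.1} {out.2, t2.1, t4.1} {t2.2, t4.2} on (t4, t2); out.j = own outer ports
the subtree at beta composes to {out.1} {out.2} {t1.1} {t1.2} {t2.1, t4.1} {t2.2, t4.2} {t3.1} {t3.2} on (t1, t3, t4, t2); out.j = own outer ports

{out.1} {out.2} {t1.1} {t1.2} {t2.1, t4.1} {t2.2, t4.2} {t3.1} {t3.2}


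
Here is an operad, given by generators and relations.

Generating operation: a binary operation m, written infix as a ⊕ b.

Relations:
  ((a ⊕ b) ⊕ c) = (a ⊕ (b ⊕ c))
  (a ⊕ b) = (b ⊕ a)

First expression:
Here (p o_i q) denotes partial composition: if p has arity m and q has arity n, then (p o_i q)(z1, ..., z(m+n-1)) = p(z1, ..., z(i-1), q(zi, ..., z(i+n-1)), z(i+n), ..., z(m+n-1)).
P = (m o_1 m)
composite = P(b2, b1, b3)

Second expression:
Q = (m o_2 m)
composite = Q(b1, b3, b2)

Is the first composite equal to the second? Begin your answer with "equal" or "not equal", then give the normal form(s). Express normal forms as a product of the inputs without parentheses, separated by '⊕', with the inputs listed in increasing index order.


equal; the common form is b1 ⊕ b2 ⊕ b3

The first expression, normalized: b1 ⊕ b2 ⊕ b3
The second expression, normalized: b1 ⊕ b2 ⊕ b3
The forms coincide; equal.


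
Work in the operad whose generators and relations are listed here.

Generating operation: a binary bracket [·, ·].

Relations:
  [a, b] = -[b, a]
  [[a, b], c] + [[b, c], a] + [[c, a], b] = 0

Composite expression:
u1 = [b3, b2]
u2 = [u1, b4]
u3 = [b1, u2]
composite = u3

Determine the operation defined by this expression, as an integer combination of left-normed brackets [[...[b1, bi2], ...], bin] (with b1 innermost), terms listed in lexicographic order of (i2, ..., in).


-[[[b1, b2], b3], b4] + [[[b1, b3], b2], b4] + [[[b1, b4], b2], b3] - [[[b1, b4], b3], b2]

Expand each bracket as ab - ba; the b1-initial words give the coefficients.
Composite bracket: [b1, [[b3, b2], b4]]
Applying ab - ba throughout gives 8 signed words (2^3 = 8).
Coefficients come from the b1-initial words:
  b1b2b3b4 appears with sign -1, giving the term -[[[b1, b2], b3], b4]
  b1b3b2b4 appears with sign +1, giving the term +[[[b1, b3], b2], b4]
  b1b4b2b3 appears with sign +1, giving the term +[[[b1, b4], b2], b3]
  b1b4b3b2 appears with sign -1, giving the term -[[[b1, b4], b3], b2]


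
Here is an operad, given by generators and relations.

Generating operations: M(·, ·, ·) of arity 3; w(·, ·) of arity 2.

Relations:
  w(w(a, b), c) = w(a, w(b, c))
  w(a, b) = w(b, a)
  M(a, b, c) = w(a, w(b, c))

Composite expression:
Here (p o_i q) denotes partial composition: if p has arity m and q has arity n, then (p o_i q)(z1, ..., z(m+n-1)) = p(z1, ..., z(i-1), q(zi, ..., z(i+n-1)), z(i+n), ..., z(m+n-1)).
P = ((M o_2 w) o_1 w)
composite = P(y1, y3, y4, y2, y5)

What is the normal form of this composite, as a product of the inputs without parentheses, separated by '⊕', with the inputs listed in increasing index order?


Any arrangement under M is one operation, so sort the y-inputs.
w(y1, y3) flattens to y1 ⊕ y3
w(y4, y2) flattens to y4 ⊕ y2
M(w(y1, y3), w(y4, y2), y5) flattens to y1 ⊕ y3 ⊕ y4 ⊕ y2 ⊕ y5
the factors in increasing index order: y1 ⊕ y2 ⊕ y3 ⊕ y4 ⊕ y5

y1 ⊕ y2 ⊕ y3 ⊕ y4 ⊕ y5


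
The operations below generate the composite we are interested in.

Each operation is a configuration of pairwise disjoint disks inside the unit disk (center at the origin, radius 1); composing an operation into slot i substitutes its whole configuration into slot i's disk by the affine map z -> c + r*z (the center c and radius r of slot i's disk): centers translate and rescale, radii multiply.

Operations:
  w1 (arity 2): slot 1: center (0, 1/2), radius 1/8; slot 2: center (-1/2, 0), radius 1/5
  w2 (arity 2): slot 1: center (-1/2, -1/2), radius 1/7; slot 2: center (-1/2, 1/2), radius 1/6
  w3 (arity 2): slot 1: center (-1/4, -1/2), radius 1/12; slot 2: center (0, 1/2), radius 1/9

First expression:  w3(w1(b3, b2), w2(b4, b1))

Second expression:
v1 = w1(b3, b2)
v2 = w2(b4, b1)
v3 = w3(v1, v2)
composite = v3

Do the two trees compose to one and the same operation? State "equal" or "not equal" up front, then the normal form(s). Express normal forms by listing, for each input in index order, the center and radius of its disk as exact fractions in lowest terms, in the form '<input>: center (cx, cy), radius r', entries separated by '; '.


equal; both compose to b1: center (-1/18, 5/9), radius 1/54; b2: center (-7/24, -1/2), radius 1/60; b3: center (-1/4, -11/24), radius 1/96; b4: center (-1/18, 4/9), radius 1/63

Normal form of the first expression: b1: center (-1/18, 5/9), radius 1/54; b2: center (-7/24, -1/2), radius 1/60; b3: center (-1/4, -11/24), radius 1/96; b4: center (-1/18, 4/9), radius 1/63
Normal form of the second expression: b1: center (-1/18, 5/9), radius 1/54; b2: center (-7/24, -1/2), radius 1/60; b3: center (-1/4, -11/24), radius 1/96; b4: center (-1/18, 4/9), radius 1/63
Same normal form: equal.


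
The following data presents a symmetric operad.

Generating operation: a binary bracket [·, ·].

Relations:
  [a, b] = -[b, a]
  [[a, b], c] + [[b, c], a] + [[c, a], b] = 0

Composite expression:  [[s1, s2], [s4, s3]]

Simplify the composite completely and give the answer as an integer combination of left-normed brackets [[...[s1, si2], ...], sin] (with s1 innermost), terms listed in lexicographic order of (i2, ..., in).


-[[[s1, s2], s3], s4] + [[[s1, s2], s4], s3]

Left-normed coefficients sit on the s1-initial expansion words.
Composite bracket: [[s1, s2], [s4, s3]]
The bracket unfolds into 8 signed words via [a, b] = ab - ba (2^3 = 8).
Coefficients come from the s1-initial words:
  from s1s2s3s4, sign -1: term -[[[s1, s2], s3], s4]
  from s1s2s4s3, sign +1: term +[[[s1, s2], s4], s3]


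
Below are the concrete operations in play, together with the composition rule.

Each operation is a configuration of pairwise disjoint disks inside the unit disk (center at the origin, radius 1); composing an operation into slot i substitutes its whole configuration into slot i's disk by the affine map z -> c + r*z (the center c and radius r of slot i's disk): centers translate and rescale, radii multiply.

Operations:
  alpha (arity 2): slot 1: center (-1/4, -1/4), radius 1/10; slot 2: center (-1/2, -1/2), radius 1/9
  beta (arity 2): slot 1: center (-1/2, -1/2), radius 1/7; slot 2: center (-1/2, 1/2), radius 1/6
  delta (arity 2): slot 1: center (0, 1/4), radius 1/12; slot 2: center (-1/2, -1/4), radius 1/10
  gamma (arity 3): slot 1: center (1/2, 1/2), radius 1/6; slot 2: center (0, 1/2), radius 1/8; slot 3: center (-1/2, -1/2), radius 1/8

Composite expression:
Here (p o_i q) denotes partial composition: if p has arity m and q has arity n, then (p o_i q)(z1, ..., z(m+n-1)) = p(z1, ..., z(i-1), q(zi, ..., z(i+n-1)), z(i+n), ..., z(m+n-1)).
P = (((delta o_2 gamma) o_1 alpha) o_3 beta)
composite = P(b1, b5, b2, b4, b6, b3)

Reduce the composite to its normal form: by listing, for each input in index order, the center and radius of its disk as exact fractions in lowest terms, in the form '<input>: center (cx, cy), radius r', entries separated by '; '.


b1: center (-1/48, 11/48), radius 1/120; b2: center (-11/24, -5/24), radius 1/420; b3: center (-11/20, -3/10), radius 1/80; b4: center (-11/24, -23/120), radius 1/360; b5: center (-1/24, 5/24), radius 1/108; b6: center (-1/2, -1/5), radius 1/80

Below delta, radii multiply path by path; the b-disk centers shift.
tracing b1 down its 2-map path: center (-1/48, 11/48), radius 1/120
tracing b5 down its 2-map path: center (-1/24, 5/24), radius 1/108
tracing b2 down its 3-map path: center (-11/24, -5/24), radius 1/420
tracing b4 down its 3-map path: center (-11/24, -23/120), radius 1/360
tracing b6 down its 2-map path: center (-1/2, -1/5), radius 1/80
tracing b3 down its 2-map path: center (-11/20, -3/10), radius 1/80


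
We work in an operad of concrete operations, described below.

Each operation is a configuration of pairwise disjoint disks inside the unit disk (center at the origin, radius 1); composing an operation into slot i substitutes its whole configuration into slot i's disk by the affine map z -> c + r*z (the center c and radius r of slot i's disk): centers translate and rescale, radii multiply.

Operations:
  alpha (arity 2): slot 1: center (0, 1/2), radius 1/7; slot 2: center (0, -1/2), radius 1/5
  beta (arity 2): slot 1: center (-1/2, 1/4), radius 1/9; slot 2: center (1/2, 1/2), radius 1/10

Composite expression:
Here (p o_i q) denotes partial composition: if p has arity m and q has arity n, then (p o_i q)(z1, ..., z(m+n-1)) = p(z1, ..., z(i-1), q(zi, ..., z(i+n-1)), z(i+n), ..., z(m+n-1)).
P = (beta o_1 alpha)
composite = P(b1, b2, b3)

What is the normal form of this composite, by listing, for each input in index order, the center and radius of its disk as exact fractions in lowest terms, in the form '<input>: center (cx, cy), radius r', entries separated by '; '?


b1: center (-1/2, 11/36), radius 1/63; b2: center (-1/2, 7/36), radius 1/45; b3: center (1/2, 1/2), radius 1/10


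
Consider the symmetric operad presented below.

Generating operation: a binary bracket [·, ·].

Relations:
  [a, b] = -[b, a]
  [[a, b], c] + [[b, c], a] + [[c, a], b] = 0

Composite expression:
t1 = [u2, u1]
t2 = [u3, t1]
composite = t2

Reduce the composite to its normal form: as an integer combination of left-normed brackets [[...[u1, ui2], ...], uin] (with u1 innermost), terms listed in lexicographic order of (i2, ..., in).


Left-normed coefficients sit on the u1-initial expansion words.
Composite bracket: [u3, [u2, u1]]
The bracket unfolds into 4 signed words via [a, b] = ab - ba (2^2 = 4).
Keep just the words that open with u1:
  sign of u1u2u3 is +1, so it contributes +[[u1, u2], u3]

[[u1, u2], u3]


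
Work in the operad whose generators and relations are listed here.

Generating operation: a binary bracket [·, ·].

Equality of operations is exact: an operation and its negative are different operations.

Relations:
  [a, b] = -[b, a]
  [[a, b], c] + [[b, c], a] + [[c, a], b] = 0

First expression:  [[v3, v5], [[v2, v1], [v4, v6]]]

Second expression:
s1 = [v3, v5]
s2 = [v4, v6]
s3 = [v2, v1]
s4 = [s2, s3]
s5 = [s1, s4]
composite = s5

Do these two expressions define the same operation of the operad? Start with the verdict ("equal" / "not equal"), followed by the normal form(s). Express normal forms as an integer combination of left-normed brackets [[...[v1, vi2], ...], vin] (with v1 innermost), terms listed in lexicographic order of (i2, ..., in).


not equal; first: [[[[[v1, v2], v4], v6], v3], v5] - [[[[[v1, v2], v4], v6], v5], v3] - [[[[[v1, v2], v6], v4], v3], v5] + [[[[[v1, v2], v6], v4], v5], v3]; second: -[[[[[v1, v2], v4], v6], v3], v5] + [[[[[v1, v2], v4], v6], v5], v3] + [[[[[v1, v2], v6], v4], v3], v5] - [[[[[v1, v2], v6], v4], v5], v3]

The first expression reduces to [[[[[v1, v2], v4], v6], v3], v5] - [[[[[v1, v2], v4], v6], v5], v3] - [[[[[v1, v2], v6], v4], v3], v5] + [[[[[v1, v2], v6], v4], v5], v3]
The second expression reduces to -[[[[[v1, v2], v4], v6], v3], v5] + [[[[[v1, v2], v4], v6], v5], v3] + [[[[[v1, v2], v6], v4], v3], v5] - [[[[[v1, v2], v6], v4], v5], v3]
Distinct normal forms: not equal.


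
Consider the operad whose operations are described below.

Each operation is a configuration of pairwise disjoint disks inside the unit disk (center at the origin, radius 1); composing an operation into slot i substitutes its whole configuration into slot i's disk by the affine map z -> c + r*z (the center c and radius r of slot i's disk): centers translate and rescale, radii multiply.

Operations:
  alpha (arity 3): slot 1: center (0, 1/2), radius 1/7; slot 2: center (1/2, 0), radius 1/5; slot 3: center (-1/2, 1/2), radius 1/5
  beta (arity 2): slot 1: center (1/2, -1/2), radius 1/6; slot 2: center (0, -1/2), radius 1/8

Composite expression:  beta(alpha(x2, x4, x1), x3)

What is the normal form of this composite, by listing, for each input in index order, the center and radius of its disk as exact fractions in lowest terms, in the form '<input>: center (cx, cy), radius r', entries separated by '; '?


Below beta, radii multiply path by path; the x-disk centers shift.
for x2, the 2-step affine chain lands on center (1/2, -5/12), radius 1/42
for x4, the 2-step affine chain lands on center (7/12, -1/2), radius 1/30
for x1, the 2-step affine chain lands on center (5/12, -5/12), radius 1/30
for x3, the 1-step affine chain lands on center (0, -1/2), radius 1/8

x1: center (5/12, -5/12), radius 1/30; x2: center (1/2, -5/12), radius 1/42; x3: center (0, -1/2), radius 1/8; x4: center (7/12, -1/2), radius 1/30


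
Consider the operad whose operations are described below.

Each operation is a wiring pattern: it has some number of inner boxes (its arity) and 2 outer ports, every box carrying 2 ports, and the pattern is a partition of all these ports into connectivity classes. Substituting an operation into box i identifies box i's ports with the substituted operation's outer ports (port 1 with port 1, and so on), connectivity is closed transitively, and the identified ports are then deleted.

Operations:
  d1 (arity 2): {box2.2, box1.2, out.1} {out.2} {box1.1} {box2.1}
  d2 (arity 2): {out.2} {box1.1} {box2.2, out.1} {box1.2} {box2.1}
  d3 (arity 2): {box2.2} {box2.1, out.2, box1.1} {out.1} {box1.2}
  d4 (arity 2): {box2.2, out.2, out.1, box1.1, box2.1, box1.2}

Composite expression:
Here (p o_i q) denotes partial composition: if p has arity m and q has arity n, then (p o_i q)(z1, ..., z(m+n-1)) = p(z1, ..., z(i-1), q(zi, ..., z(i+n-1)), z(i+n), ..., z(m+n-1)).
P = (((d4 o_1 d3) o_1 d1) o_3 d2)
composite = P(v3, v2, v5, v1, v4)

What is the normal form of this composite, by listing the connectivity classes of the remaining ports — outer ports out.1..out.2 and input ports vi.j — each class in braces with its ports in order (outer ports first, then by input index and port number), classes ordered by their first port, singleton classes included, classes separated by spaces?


{out.1, out.2, v1.2, v2.2, v3.2, v4.1, v4.2} {v1.1} {v2.1} {v3.1} {v5.1} {v5.2}


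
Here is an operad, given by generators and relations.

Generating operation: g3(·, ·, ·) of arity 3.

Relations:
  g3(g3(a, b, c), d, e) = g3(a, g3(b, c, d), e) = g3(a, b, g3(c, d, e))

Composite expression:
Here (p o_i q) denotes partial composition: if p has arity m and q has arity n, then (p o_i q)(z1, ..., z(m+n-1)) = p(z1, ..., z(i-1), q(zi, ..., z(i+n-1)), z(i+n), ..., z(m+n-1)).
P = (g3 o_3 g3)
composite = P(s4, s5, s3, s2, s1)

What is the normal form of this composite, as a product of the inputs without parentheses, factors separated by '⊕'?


s4 ⊕ s5 ⊕ s3 ⊕ s2 ⊕ s1

Associativity of g3 dissolves the nesting; only the s-input order survives.
g3(s3, s2, s1) reduces to s3 ⊕ s2 ⊕ s1
g3(s4, s5, g3(s3, s2, s1)) reduces to s4 ⊕ s5 ⊕ s3 ⊕ s2 ⊕ s1


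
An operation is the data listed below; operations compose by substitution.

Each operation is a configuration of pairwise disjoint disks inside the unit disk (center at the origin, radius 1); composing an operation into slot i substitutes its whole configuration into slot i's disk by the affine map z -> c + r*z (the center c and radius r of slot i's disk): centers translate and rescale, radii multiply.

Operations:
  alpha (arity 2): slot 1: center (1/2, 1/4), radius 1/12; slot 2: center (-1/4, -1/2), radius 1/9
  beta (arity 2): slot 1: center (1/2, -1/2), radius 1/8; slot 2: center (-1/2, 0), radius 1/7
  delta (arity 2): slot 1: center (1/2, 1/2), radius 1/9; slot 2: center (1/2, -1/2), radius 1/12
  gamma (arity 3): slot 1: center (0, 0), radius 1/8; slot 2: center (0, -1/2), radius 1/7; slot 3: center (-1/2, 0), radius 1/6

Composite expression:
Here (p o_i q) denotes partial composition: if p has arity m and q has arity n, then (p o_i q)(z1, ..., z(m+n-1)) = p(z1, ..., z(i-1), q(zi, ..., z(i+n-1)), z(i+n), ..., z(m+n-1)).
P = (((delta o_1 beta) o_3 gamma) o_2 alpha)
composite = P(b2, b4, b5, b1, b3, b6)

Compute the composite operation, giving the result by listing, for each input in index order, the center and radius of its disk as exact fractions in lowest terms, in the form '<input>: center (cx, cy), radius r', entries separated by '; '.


Only the slot chain above each b matters under delta; compose those maps.
tracing b2 down its 2-map path: center (5/9, 4/9), radius 1/72
tracing b4 down its 3-map path: center (19/42, 127/252), radius 1/756
tracing b5 down its 3-map path: center (37/84, 31/63), radius 1/567
tracing b1 down its 2-map path: center (1/2, -1/2), radius 1/96
tracing b3 down its 2-map path: center (1/2, -13/24), radius 1/84
tracing b6 down its 2-map path: center (11/24, -1/2), radius 1/72

b1: center (1/2, -1/2), radius 1/96; b2: center (5/9, 4/9), radius 1/72; b3: center (1/2, -13/24), radius 1/84; b4: center (19/42, 127/252), radius 1/756; b5: center (37/84, 31/63), radius 1/567; b6: center (11/24, -1/2), radius 1/72


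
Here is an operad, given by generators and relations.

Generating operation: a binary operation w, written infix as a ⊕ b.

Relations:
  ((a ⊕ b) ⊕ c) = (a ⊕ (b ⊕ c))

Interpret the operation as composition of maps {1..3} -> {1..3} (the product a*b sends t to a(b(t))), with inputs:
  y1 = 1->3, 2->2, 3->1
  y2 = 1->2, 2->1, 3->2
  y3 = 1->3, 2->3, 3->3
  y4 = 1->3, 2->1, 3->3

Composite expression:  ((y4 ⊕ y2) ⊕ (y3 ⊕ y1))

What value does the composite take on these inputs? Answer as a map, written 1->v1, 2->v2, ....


1->1, 2->1, 3->1

(y4 ⊕ y2) = 1->1, 2->3, 3->1
(y3 ⊕ y1) = 1->3, 2->3, 3->3
((y4 ⊕ y2) ⊕ (y3 ⊕ y1)) = 1->1, 2->1, 3->1


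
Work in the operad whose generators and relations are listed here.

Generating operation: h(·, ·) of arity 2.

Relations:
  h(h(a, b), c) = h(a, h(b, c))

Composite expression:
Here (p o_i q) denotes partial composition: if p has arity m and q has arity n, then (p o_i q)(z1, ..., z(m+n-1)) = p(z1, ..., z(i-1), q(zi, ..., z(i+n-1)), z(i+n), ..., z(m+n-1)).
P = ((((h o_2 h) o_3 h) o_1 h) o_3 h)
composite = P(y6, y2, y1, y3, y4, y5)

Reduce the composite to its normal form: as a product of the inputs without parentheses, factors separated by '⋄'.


Every regrouping of h is equal, so read the y-inputs in written order.
h(y6, y2) collapses to y6 ⋄ y2
h(y1, y3) collapses to y1 ⋄ y3
h(y4, y5) collapses to y4 ⋄ y5
h(h(y1, y3), h(y4, y5)) collapses to y1 ⋄ y3 ⋄ y4 ⋄ y5
h(h(y6, y2), h(h(y1, y3), h(y4, y5))) collapses to y6 ⋄ y2 ⋄ y1 ⋄ y3 ⋄ y4 ⋄ y5

y6 ⋄ y2 ⋄ y1 ⋄ y3 ⋄ y4 ⋄ y5


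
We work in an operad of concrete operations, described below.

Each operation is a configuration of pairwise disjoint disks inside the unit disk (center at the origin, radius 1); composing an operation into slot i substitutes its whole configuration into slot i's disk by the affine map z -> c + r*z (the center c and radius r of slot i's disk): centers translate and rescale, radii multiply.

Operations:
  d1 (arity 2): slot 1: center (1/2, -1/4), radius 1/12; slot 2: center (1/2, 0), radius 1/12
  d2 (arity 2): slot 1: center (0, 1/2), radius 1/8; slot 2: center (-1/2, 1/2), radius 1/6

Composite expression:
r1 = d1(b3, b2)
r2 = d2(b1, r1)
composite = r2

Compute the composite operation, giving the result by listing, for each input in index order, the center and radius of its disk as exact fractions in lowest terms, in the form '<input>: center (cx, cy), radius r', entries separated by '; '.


Each b-disk chains the slot maps above it in d2; radii multiply.
input b1: applying the 1 nested substitution gives center (0, 1/2), radius 1/8
input b3: applying the 2 nested substitutions gives center (-5/12, 11/24), radius 1/72
input b2: applying the 2 nested substitutions gives center (-5/12, 1/2), radius 1/72

b1: center (0, 1/2), radius 1/8; b2: center (-5/12, 1/2), radius 1/72; b3: center (-5/12, 11/24), radius 1/72


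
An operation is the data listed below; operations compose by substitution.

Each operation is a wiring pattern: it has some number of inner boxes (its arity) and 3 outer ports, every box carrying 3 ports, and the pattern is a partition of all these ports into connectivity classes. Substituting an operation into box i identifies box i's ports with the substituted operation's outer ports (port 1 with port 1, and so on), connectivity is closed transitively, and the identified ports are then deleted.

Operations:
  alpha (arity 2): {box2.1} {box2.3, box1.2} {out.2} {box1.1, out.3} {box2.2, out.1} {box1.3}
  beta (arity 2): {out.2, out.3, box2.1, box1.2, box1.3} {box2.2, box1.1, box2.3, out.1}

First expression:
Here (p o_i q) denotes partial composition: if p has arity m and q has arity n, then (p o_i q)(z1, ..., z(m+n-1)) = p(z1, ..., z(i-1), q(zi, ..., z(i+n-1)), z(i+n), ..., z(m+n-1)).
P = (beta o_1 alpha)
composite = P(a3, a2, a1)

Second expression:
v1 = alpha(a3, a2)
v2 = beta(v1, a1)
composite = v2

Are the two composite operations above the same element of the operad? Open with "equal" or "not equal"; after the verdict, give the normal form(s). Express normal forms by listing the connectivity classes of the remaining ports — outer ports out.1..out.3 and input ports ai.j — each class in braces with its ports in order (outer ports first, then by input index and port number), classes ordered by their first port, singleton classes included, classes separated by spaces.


Reducing the first expression gives {out.1, a1.2, a1.3, a2.2} {out.2, out.3, a1.1, a3.1} {a2.1} {a2.3, a3.2} {a3.3}
Reducing the second expression gives {out.1, a1.2, a1.3, a2.2} {out.2, out.3, a1.1, a3.1} {a2.1} {a2.3, a3.2} {a3.3}
Identical normal forms: equal.

equal; both compose to {out.1, a1.2, a1.3, a2.2} {out.2, out.3, a1.1, a3.1} {a2.1} {a2.3, a3.2} {a3.3}


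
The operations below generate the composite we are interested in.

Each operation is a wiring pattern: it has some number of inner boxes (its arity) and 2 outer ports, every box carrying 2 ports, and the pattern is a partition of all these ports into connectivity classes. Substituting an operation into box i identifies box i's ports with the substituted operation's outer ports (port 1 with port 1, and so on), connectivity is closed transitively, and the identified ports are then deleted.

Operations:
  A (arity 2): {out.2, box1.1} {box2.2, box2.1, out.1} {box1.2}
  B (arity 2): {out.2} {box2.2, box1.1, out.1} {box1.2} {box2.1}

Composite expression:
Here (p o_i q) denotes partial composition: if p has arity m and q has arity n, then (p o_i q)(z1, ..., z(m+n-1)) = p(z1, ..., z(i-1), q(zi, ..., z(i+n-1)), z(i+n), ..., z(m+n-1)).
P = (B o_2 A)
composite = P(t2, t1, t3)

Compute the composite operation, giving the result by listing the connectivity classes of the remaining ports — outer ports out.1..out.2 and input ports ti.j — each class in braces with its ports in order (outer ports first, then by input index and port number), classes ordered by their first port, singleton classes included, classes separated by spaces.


{out.1, t1.1, t2.1} {out.2} {t1.2} {t2.2} {t3.1, t3.2}

After gluing at B, chains via deleted ports link the t-ports.
A over (t1, t3) gives {out.1, t3.1, t3.2} {out.2, t1.1} {t1.2}, out.j being that stage's outer ports
B over (t2, t1, t3) gives {out.1, t1.1, t2.1} {out.2} {t1.2} {t2.2} {t3.1, t3.2}, out.j being that stage's outer ports


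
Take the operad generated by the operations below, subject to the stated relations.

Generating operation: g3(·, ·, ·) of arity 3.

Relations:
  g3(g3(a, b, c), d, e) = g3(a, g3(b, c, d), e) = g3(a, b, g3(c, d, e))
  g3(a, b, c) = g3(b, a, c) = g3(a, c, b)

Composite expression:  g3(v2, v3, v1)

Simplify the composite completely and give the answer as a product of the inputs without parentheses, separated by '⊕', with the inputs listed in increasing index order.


v1 ⊕ v2 ⊕ v3

Reordering under g3 is free, so list the v-inputs canonically.
g3(v2, v3, v1) flattens to v2 ⊕ v3 ⊕ v1
the factors in increasing index order: v1 ⊕ v2 ⊕ v3


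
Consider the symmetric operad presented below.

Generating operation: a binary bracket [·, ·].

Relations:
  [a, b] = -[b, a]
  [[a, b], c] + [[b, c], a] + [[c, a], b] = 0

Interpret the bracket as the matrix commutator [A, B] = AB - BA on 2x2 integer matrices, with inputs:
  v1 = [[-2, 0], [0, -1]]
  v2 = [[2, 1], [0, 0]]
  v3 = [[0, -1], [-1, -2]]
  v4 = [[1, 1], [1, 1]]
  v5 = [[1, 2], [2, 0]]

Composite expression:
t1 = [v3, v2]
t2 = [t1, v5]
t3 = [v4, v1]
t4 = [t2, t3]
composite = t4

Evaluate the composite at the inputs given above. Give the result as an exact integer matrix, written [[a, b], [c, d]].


[v3, v2] = [[1, 4], [-2, -1]]
[[v3, v2], v5] = [[12, 0], [-6, -12]]
[v4, v1] = [[0, 1], [-1, 0]]
[[[v3, v2], v5], [v4, v1]] = [[6, 24], [24, -6]]

[[6, 24], [24, -6]]


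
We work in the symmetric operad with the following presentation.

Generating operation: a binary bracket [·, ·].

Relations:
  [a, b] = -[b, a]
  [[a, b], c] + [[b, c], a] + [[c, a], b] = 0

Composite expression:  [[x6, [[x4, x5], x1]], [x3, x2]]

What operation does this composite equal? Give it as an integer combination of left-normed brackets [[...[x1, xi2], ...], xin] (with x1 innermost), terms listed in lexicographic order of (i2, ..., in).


-[[[[[x1, x4], x5], x6], x2], x3] + [[[[[x1, x4], x5], x6], x3], x2] + [[[[[x1, x5], x4], x6], x2], x3] - [[[[[x1, x5], x4], x6], x3], x2]

Expand each bracket as ab - ba; the x1-initial words give the coefficients.
Composite bracket: [[x6, [[x4, x5], x1]], [x3, x2]]
Applying ab - ba throughout gives 32 signed words (2^5 = 32).
Only words starting with x1 matter:
  x1x4x5x6x2x3 appears with sign -1, giving the term -[[[[[x1, x4], x5], x6], x2], x3]
  x1x4x5x6x3x2 appears with sign +1, giving the term +[[[[[x1, x4], x5], x6], x3], x2]
  x1x5x4x6x2x3 appears with sign +1, giving the term +[[[[[x1, x5], x4], x6], x2], x3]
  x1x5x4x6x3x2 appears with sign -1, giving the term -[[[[[x1, x5], x4], x6], x3], x2]


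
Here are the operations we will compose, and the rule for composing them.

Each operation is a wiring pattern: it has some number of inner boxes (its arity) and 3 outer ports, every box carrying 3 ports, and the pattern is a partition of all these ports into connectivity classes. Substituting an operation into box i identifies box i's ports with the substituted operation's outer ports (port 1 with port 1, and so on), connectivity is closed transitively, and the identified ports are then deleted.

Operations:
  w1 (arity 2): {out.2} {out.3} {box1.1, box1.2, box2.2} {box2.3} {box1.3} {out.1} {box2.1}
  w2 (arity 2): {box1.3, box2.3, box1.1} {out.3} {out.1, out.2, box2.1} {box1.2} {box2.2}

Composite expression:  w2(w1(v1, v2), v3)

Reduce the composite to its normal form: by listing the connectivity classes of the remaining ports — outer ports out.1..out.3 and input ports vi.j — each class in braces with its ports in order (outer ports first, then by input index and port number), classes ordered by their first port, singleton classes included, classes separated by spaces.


{out.1, out.2, v3.1} {out.3} {v1.1, v1.2, v2.2} {v1.3} {v2.1} {v2.3} {v3.2} {v3.3}

After gluing at w2, chains via deleted ports link the v-ports.
w1 over (v1, v2) gives {out.1} {out.2} {out.3} {v1.1, v1.2, v2.2} {v1.3} {v2.1} {v2.3}, out.j being that stage's outer ports
w2 over (v1, v2, v3) gives {out.1, out.2, v3.1} {out.3} {v1.1, v1.2, v2.2} {v1.3} {v2.1} {v2.3} {v3.2} {v3.3}, out.j being that stage's outer ports


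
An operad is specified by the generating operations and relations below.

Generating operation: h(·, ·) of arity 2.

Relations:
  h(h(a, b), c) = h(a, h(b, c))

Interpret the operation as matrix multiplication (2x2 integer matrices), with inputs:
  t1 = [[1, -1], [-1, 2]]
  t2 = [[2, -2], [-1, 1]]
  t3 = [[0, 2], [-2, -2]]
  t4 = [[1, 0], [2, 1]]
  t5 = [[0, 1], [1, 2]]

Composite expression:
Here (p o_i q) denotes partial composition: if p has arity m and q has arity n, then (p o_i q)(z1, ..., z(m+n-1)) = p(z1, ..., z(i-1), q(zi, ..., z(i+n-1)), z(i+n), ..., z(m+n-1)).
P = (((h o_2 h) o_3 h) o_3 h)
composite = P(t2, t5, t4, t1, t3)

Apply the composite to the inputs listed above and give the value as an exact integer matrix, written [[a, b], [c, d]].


[[-4, -12], [2, 6]]


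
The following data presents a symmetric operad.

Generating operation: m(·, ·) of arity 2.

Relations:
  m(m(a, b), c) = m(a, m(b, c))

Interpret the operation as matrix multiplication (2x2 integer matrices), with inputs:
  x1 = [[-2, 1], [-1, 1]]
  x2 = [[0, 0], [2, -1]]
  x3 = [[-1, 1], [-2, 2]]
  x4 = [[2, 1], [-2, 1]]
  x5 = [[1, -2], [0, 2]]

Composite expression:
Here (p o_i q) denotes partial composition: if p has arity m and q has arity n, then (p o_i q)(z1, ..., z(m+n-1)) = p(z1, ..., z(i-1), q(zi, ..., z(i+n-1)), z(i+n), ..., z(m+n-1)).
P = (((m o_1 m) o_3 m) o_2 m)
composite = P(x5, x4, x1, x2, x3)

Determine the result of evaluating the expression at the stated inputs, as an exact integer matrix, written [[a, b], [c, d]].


m(x4, x1) = [[-5, 3], [3, -1]]
m(x5, m(x4, x1)) = [[-11, 5], [6, -2]]
m(x2, x3) = [[0, 0], [0, 0]]
m(m(x5, m(x4, x1)), m(x2, x3)) = [[0, 0], [0, 0]]

[[0, 0], [0, 0]]


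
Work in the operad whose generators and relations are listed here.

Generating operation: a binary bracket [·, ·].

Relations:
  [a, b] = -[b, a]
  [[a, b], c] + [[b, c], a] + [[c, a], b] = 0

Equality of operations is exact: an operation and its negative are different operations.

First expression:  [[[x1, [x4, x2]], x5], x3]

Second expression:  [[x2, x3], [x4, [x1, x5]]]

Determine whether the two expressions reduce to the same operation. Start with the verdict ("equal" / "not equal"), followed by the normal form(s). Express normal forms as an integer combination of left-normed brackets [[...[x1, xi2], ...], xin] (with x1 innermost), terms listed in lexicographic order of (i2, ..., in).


The first composite normalizes to -[[[[x1, x2], x4], x5], x3] + [[[[x1, x4], x2], x5], x3]
The second composite normalizes to [[[[x1, x5], x4], x2], x3] - [[[[x1, x5], x4], x3], x2]
They disagree, so not equal.

not equal — first -[[[[x1, x2], x4], x5], x3] + [[[[x1, x4], x2], x5], x3], second [[[[x1, x5], x4], x2], x3] - [[[[x1, x5], x4], x3], x2]


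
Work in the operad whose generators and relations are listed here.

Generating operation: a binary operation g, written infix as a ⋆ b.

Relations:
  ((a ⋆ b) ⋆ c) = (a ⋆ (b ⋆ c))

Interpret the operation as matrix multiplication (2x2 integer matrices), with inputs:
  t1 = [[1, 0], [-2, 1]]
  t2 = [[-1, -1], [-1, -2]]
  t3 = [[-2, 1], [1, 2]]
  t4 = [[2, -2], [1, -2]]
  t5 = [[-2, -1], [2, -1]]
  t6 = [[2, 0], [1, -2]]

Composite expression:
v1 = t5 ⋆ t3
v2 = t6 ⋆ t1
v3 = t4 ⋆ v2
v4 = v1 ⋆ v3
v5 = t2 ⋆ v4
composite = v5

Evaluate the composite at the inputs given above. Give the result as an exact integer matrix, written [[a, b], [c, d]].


[[-44, 24], [-74, 44]]

(t5 ⋆ t3) = [[3, -4], [-5, 0]]
(t6 ⋆ t1) = [[2, 0], [5, -2]]
(t4 ⋆ (t6 ⋆ t1)) = [[-6, 4], [-8, 4]]
((t5 ⋆ t3) ⋆ (t4 ⋆ (t6 ⋆ t1))) = [[14, -4], [30, -20]]
(t2 ⋆ ((t5 ⋆ t3) ⋆ (t4 ⋆ (t6 ⋆ t1)))) = [[-44, 24], [-74, 44]]


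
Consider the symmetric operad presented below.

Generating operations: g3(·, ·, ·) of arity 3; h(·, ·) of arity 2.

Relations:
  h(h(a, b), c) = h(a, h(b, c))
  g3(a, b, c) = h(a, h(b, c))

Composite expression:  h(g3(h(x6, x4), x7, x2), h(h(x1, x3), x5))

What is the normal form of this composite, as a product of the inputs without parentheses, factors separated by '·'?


Under associativity of h, the answer is the x's in reading order.
h(x6, x4) collapses to x6 · x4
g3(h(x6, x4), x7, x2) collapses to x6 · x4 · x7 · x2
h(x1, x3) collapses to x1 · x3
h(h(x1, x3), x5) collapses to x1 · x3 · x5
h(g3(h(x6, x4), x7, x2), h(h(x1, x3), x5)) collapses to x6 · x4 · x7 · x2 · x1 · x3 · x5

x6 · x4 · x7 · x2 · x1 · x3 · x5


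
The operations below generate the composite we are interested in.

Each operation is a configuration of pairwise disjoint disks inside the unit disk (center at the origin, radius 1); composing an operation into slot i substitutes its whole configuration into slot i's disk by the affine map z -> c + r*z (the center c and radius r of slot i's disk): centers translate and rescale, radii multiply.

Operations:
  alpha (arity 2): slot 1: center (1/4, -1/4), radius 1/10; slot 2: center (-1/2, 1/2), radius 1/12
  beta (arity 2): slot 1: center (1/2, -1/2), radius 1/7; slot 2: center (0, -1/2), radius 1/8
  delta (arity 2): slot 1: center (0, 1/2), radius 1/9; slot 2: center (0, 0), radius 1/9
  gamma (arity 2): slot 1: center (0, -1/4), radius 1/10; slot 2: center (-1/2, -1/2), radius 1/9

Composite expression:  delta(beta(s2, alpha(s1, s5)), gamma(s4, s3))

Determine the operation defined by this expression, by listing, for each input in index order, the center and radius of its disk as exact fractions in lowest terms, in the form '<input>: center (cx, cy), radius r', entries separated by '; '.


s1: center (1/288, 127/288), radius 1/720; s2: center (1/18, 4/9), radius 1/63; s3: center (-1/18, -1/18), radius 1/81; s4: center (0, -1/36), radius 1/90; s5: center (-1/144, 65/144), radius 1/864


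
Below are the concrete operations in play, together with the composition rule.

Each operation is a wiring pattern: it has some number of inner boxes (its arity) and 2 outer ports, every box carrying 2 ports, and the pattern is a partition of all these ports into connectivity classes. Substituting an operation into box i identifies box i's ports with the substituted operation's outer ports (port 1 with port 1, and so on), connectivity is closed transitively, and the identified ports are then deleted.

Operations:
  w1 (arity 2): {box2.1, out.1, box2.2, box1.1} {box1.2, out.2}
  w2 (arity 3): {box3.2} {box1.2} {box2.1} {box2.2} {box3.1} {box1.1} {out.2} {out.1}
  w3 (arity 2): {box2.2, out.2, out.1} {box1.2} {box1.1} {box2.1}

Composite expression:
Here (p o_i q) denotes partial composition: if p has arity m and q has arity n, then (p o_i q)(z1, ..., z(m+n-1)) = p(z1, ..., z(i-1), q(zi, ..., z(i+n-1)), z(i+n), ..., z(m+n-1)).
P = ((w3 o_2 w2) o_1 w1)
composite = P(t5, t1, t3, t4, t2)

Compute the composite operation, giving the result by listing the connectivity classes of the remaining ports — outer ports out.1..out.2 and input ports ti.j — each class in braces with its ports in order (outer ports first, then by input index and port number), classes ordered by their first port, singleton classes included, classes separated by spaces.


Substituting into w3 glues patterns; closure does the rest.
through w1, on inputs (t5, t1): {out.1, t1.1, t1.2, t5.1} {out.2, t5.2} (out.j = stage outer ports)
through w2, on inputs (t3, t4, t2): {out.1} {out.2} {t2.1} {t2.2} {t3.1} {t3.2} {t4.1} {t4.2} (out.j = stage outer ports)
through w3, on inputs (t5, t1, t3, t4, t2): {out.1, out.2} {t1.1, t1.2, t5.1} {t2.1} {t2.2} {t3.1} {t3.2} {t4.1} {t4.2} {t5.2} (out.j = stage outer ports)

{out.1, out.2} {t1.1, t1.2, t5.1} {t2.1} {t2.2} {t3.1} {t3.2} {t4.1} {t4.2} {t5.2}
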